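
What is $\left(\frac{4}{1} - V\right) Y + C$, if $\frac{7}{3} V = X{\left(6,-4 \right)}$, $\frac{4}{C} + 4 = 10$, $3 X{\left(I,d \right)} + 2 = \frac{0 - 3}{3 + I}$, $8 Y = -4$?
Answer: $- \frac{3}{2} \approx -1.5$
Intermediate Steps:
$Y = - \frac{1}{2}$ ($Y = \frac{1}{8} \left(-4\right) = - \frac{1}{2} \approx -0.5$)
$X{\left(I,d \right)} = - \frac{2}{3} - \frac{1}{3 + I}$ ($X{\left(I,d \right)} = - \frac{2}{3} + \frac{\left(0 - 3\right) \frac{1}{3 + I}}{3} = - \frac{2}{3} + \frac{\left(-3\right) \frac{1}{3 + I}}{3} = - \frac{2}{3} - \frac{1}{3 + I}$)
$C = \frac{2}{3}$ ($C = \frac{4}{-4 + 10} = \frac{4}{6} = 4 \cdot \frac{1}{6} = \frac{2}{3} \approx 0.66667$)
$V = - \frac{1}{3}$ ($V = \frac{3 \frac{-9 - 12}{3 \left(3 + 6\right)}}{7} = \frac{3 \frac{-9 - 12}{3 \cdot 9}}{7} = \frac{3 \cdot \frac{1}{3} \cdot \frac{1}{9} \left(-21\right)}{7} = \frac{3}{7} \left(- \frac{7}{9}\right) = - \frac{1}{3} \approx -0.33333$)
$\left(\frac{4}{1} - V\right) Y + C = \left(\frac{4}{1} - - \frac{1}{3}\right) \left(- \frac{1}{2}\right) + \frac{2}{3} = \left(4 \cdot 1 + \frac{1}{3}\right) \left(- \frac{1}{2}\right) + \frac{2}{3} = \left(4 + \frac{1}{3}\right) \left(- \frac{1}{2}\right) + \frac{2}{3} = \frac{13}{3} \left(- \frac{1}{2}\right) + \frac{2}{3} = - \frac{13}{6} + \frac{2}{3} = - \frac{3}{2}$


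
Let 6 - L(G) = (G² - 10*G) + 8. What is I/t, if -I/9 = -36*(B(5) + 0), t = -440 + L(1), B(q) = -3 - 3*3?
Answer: 3888/433 ≈ 8.9792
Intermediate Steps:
L(G) = -2 - G² + 10*G (L(G) = 6 - ((G² - 10*G) + 8) = 6 - (8 + G² - 10*G) = 6 + (-8 - G² + 10*G) = -2 - G² + 10*G)
B(q) = -12 (B(q) = -3 - 9 = -12)
t = -433 (t = -440 + (-2 - 1*1² + 10*1) = -440 + (-2 - 1*1 + 10) = -440 + (-2 - 1 + 10) = -440 + 7 = -433)
I = -3888 (I = -(-324)*(-12 + 0) = -(-324)*(-12) = -9*432 = -3888)
I/t = -3888/(-433) = -3888*(-1/433) = 3888/433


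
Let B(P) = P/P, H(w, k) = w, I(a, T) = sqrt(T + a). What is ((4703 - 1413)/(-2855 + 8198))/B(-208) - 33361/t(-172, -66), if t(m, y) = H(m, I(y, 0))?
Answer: 178813703/918996 ≈ 194.57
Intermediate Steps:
t(m, y) = m
B(P) = 1
((4703 - 1413)/(-2855 + 8198))/B(-208) - 33361/t(-172, -66) = ((4703 - 1413)/(-2855 + 8198))/1 - 33361/(-172) = (3290/5343)*1 - 33361*(-1/172) = (3290*(1/5343))*1 + 33361/172 = (3290/5343)*1 + 33361/172 = 3290/5343 + 33361/172 = 178813703/918996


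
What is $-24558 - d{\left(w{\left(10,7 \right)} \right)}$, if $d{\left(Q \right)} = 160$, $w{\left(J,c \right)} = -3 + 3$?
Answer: $-24718$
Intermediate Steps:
$w{\left(J,c \right)} = 0$
$-24558 - d{\left(w{\left(10,7 \right)} \right)} = -24558 - 160 = -24718$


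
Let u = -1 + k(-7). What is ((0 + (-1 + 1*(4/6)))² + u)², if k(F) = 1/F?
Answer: 4225/3969 ≈ 1.0645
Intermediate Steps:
u = -8/7 (u = -1 + 1/(-7) = -1 - ⅐ = -8/7 ≈ -1.1429)
((0 + (-1 + 1*(4/6)))² + u)² = ((0 + (-1 + 1*(4/6)))² - 8/7)² = ((0 + (-1 + 1*(4*(⅙))))² - 8/7)² = ((0 + (-1 + 1*(⅔)))² - 8/7)² = ((0 + (-1 + ⅔))² - 8/7)² = ((0 - ⅓)² - 8/7)² = ((-⅓)² - 8/7)² = (⅑ - 8/7)² = (-65/63)² = 4225/3969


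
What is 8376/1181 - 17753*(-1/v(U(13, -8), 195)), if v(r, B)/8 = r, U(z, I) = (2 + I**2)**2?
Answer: 312853141/41155488 ≈ 7.6017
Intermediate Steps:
v(r, B) = 8*r
8376/1181 - 17753*(-1/v(U(13, -8), 195)) = 8376/1181 - 17753*(-1/(8*(2 + (-8)**2)**2)) = 8376*(1/1181) - 17753*(-1/(8*(2 + 64)**2)) = 8376/1181 - 17753/((-8*66**2)) = 8376/1181 - 17753/((-8*4356)) = 8376/1181 - 17753/((-1*34848)) = 8376/1181 - 17753/(-34848) = 8376/1181 - 17753*(-1/34848) = 8376/1181 + 17753/34848 = 312853141/41155488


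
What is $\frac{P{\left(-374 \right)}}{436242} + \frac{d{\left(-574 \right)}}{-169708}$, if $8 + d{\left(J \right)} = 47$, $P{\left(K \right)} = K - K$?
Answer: $- \frac{39}{169708} \approx -0.00022981$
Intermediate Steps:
$P{\left(K \right)} = 0$
$d{\left(J \right)} = 39$ ($d{\left(J \right)} = -8 + 47 = 39$)
$\frac{P{\left(-374 \right)}}{436242} + \frac{d{\left(-574 \right)}}{-169708} = \frac{0}{436242} + \frac{39}{-169708} = 0 \cdot \frac{1}{436242} + 39 \left(- \frac{1}{169708}\right) = 0 - \frac{39}{169708} = - \frac{39}{169708}$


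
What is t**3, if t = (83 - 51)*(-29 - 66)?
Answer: -28094464000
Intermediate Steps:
t = -3040 (t = 32*(-95) = -3040)
t**3 = (-3040)**3 = -28094464000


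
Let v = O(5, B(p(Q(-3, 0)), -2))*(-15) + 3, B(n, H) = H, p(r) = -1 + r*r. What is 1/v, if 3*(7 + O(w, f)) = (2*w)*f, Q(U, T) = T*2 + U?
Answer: 1/208 ≈ 0.0048077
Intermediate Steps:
Q(U, T) = U + 2*T (Q(U, T) = 2*T + U = U + 2*T)
p(r) = -1 + r²
O(w, f) = -7 + 2*f*w/3 (O(w, f) = -7 + ((2*w)*f)/3 = -7 + (2*f*w)/3 = -7 + 2*f*w/3)
v = 208 (v = (-7 + (⅔)*(-2)*5)*(-15) + 3 = (-7 - 20/3)*(-15) + 3 = -41/3*(-15) + 3 = 205 + 3 = 208)
1/v = 1/208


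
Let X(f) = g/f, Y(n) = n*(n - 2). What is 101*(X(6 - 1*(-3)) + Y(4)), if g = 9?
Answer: 909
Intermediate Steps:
Y(n) = n*(-2 + n)
X(f) = 9/f
101*(X(6 - 1*(-3)) + Y(4)) = 101*(9/(6 - 1*(-3)) + 4*(-2 + 4)) = 101*(9/(6 + 3) + 4*2) = 101*(9/9 + 8) = 101*(9*(1/9) + 8) = 101*(1 + 8) = 101*9 = 909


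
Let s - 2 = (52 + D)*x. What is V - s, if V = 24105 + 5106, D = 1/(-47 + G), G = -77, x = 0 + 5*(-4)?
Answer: 937714/31 ≈ 30249.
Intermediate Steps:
x = -20 (x = 0 - 20 = -20)
D = -1/124 (D = 1/(-47 - 77) = 1/(-124) = -1/124 ≈ -0.0080645)
V = 29211
s = -32173/31 (s = 2 + (52 - 1/124)*(-20) = 2 + (6447/124)*(-20) = 2 - 32235/31 = -32173/31 ≈ -1037.8)
V - s = 29211 - 1*(-32173/31) = 29211 + 32173/31 = 937714/31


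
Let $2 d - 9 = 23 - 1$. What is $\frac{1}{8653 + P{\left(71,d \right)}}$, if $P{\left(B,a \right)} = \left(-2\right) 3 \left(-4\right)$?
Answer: $\frac{1}{8677} \approx 0.00011525$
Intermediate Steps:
$d = \frac{31}{2}$ ($d = \frac{9}{2} + \frac{23 - 1}{2} = \frac{9}{2} + \frac{1}{2} \cdot 22 = \frac{9}{2} + 11 = \frac{31}{2} \approx 15.5$)
$P{\left(B,a \right)} = 24$ ($P{\left(B,a \right)} = \left(-6\right) \left(-4\right) = 24$)
$\frac{1}{8653 + P{\left(71,d \right)}} = \frac{1}{8653 + 24} = \frac{1}{8677}$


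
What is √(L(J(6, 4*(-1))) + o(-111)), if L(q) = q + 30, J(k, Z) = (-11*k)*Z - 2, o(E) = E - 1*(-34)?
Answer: √215 ≈ 14.663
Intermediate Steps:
o(E) = 34 + E (o(E) = E + 34 = 34 + E)
J(k, Z) = -2 - 11*Z*k (J(k, Z) = -11*Z*k - 2 = -2 - 11*Z*k)
L(q) = 30 + q
√(L(J(6, 4*(-1))) + o(-111)) = √((30 + (-2 - 11*4*(-1)*6)) + (34 - 111)) = √((30 + (-2 - 11*(-4)*6)) - 77) = √((30 + (-2 + 264)) - 77) = √((30 + 262) - 77) = √(292 - 77) = √215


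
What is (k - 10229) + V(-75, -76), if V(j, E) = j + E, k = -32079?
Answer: -42459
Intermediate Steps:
V(j, E) = E + j
(k - 10229) + V(-75, -76) = (-32079 - 10229) + (-76 - 75) = -42308 - 151 = -42459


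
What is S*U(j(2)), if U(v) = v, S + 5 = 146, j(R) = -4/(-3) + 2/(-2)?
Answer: 47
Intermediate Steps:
j(R) = ⅓ (j(R) = -4*(-⅓) + 2*(-½) = 4/3 - 1 = ⅓)
S = 141 (S = -5 + 146 = 141)
S*U(j(2)) = 141*(⅓) = 47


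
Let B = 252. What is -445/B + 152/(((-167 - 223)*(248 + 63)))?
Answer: -9002059/5094180 ≈ -1.7671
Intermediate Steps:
-445/B + 152/(((-167 - 223)*(248 + 63))) = -445/252 + 152/(((-167 - 223)*(248 + 63))) = -445*1/252 + 152/((-390*311)) = -445/252 + 152/(-121290) = -445/252 + 152*(-1/121290) = -445/252 - 76/60645 = -9002059/5094180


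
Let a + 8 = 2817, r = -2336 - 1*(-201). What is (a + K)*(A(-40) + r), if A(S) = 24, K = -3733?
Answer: 1950564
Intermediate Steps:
r = -2135 (r = -2336 + 201 = -2135)
a = 2809 (a = -8 + 2817 = 2809)
(a + K)*(A(-40) + r) = (2809 - 3733)*(24 - 2135) = -924*(-2111) = 1950564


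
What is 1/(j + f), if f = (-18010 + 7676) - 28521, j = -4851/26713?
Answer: -26713/1037938466 ≈ -2.5737e-5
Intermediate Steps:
j = -4851/26713 (j = -4851*1/26713 = -4851/26713 ≈ -0.18160)
f = -38855 (f = -10334 - 28521 = -38855)
1/(j + f) = 1/(-4851/26713 - 38855) = 1/(-1037938466/26713) = -26713/1037938466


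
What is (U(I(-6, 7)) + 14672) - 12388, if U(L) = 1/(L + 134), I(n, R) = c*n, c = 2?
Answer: 278649/122 ≈ 2284.0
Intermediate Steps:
I(n, R) = 2*n
U(L) = 1/(134 + L)
(U(I(-6, 7)) + 14672) - 12388 = (1/(134 + 2*(-6)) + 14672) - 12388 = (1/(134 - 12) + 14672) - 12388 = (1/122 + 14672) - 12388 = 1789985/122 - 12388 = 278649/122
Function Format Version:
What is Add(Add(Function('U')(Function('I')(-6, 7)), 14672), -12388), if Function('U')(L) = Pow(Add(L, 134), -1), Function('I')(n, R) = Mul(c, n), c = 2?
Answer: Rational(278649, 122) ≈ 2284.0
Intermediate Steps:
Function('I')(n, R) = Mul(2, n)
Function('U')(L) = Pow(Add(134, L), -1)
Add(Add(Function('U')(Function('I')(-6, 7)), 14672), -12388) = Add(Add(Pow(Add(134, Mul(2, -6)), -1), 14672), -12388) = Add(Add(Pow(Add(134, -12), -1), 14672), -12388) = Add(Add(Pow(122, -1), 14672), -12388) = Add(Add(Rational(1, 122), 14672), -12388) = Add(Rational(1789985, 122), -12388) = Rational(278649, 122)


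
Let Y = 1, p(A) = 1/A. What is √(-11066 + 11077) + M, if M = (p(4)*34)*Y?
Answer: 17/2 + √11 ≈ 11.817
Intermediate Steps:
M = 17/2 (M = (34/4)*1 = ((¼)*34)*1 = (17/2)*1 = 17/2 ≈ 8.5000)
√(-11066 + 11077) + M = √(-11066 + 11077) + 17/2 = √11 + 17/2 = 17/2 + √11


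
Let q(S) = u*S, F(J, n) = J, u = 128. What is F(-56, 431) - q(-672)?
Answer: 85960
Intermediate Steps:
q(S) = 128*S
F(-56, 431) - q(-672) = -56 - 128*(-672) = -56 - 1*(-86016) = -56 + 86016 = 85960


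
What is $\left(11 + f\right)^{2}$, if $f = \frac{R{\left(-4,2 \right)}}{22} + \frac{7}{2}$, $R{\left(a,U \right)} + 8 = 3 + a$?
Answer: $\frac{24025}{121} \approx 198.55$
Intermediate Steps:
$R{\left(a,U \right)} = -5 + a$ ($R{\left(a,U \right)} = -8 + \left(3 + a\right) = -5 + a$)
$f = \frac{34}{11}$ ($f = \frac{-5 - 4}{22} + \frac{7}{2} = \left(-9\right) \frac{1}{22} + 7 \cdot \frac{1}{2} = - \frac{9}{22} + \frac{7}{2} = \frac{34}{11} \approx 3.0909$)
$\left(11 + f\right)^{2} = \left(11 + \frac{34}{11}\right)^{2} = \left(\frac{155}{11}\right)^{2} = \frac{24025}{121}$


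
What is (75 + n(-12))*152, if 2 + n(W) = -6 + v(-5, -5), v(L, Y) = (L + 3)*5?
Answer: 8664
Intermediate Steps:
v(L, Y) = 15 + 5*L (v(L, Y) = (3 + L)*5 = 15 + 5*L)
n(W) = -18 (n(W) = -2 + (-6 + (15 + 5*(-5))) = -2 + (-6 + (15 - 25)) = -2 + (-6 - 10) = -2 - 16 = -18)
(75 + n(-12))*152 = (75 - 18)*152 = 57*152 = 8664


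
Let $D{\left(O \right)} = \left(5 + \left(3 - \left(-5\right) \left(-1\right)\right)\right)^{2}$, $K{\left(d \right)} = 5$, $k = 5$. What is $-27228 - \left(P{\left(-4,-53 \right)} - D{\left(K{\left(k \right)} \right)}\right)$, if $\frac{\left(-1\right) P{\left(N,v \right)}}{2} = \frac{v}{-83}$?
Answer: $- \frac{2259071}{83} \approx -27218.0$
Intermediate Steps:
$P{\left(N,v \right)} = \frac{2 v}{83}$ ($P{\left(N,v \right)} = - 2 \frac{v}{-83} = - 2 v \left(- \frac{1}{83}\right) = - 2 \left(- \frac{v}{83}\right) = \frac{2 v}{83}$)
$D{\left(O \right)} = 9$ ($D{\left(O \right)} = \left(5 + \left(3 - 5\right)\right)^{2} = \left(5 - 2\right)^{2} = 3^{2} = 9$)
$-27228 - \left(P{\left(-4,-53 \right)} - D{\left(K{\left(k \right)} \right)}\right) = -27228 - \left(\frac{2}{83} \left(-53\right) - 9\right) = -27228 - \left(- \frac{106}{83} - 9\right) = -27228 - - \frac{853}{83} = -27228 + \frac{853}{83} = - \frac{2259071}{83}$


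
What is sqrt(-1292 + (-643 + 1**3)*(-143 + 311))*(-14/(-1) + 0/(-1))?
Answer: 28*I*sqrt(27287) ≈ 4625.3*I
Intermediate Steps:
sqrt(-1292 + (-643 + 1**3)*(-143 + 311))*(-14/(-1) + 0/(-1)) = sqrt(-1292 + (-643 + 1)*168)*(-14*(-1) + 0*(-1)) = sqrt(-1292 - 642*168)*(14 + 0) = sqrt(-1292 - 107856)*14 = sqrt(-109148)*14 = (2*I*sqrt(27287))*14 = 28*I*sqrt(27287)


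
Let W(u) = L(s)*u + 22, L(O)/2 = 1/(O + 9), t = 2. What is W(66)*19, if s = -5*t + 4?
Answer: 1254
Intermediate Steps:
s = -6 (s = -5*2 + 4 = -10 + 4 = -6)
L(O) = 2/(9 + O) (L(O) = 2/(O + 9) = 2/(9 + O))
W(u) = 22 + 2*u/3 (W(u) = (2/(9 - 6))*u + 22 = (2/3)*u + 22 = (2*(1/3))*u + 22 = 2*u/3 + 22 = 22 + 2*u/3)
W(66)*19 = (22 + (2/3)*66)*19 = (22 + 44)*19 = 66*19 = 1254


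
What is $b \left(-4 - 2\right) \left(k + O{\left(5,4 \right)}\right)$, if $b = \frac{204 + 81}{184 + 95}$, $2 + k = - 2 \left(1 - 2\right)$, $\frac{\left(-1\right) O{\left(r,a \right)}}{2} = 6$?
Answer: $\frac{2280}{31} \approx 73.548$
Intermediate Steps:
$O{\left(r,a \right)} = -12$ ($O{\left(r,a \right)} = \left(-2\right) 6 = -12$)
$k = 0$ ($k = -2 - 2 \left(1 - 2\right) = -2 - -2 = -2 + 2 = 0$)
$b = \frac{95}{93}$ ($b = \frac{285}{279} = 285 \cdot \frac{1}{279} = \frac{95}{93} \approx 1.0215$)
$b \left(-4 - 2\right) \left(k + O{\left(5,4 \right)}\right) = \frac{95 \left(-4 - 2\right) \left(0 - 12\right)}{93} = \frac{95 \left(\left(-6\right) \left(-12\right)\right)}{93} = \frac{95}{93} \cdot 72 = \frac{2280}{31}$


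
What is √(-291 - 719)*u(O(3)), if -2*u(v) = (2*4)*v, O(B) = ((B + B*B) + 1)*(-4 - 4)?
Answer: 416*I*√1010 ≈ 13221.0*I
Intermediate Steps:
O(B) = -8 - 8*B - 8*B² (O(B) = ((B + B²) + 1)*(-8) = (1 + B + B²)*(-8) = -8 - 8*B - 8*B²)
u(v) = -4*v (u(v) = -2*4*v/2 = -4*v)
√(-291 - 719)*u(O(3)) = √(-291 - 719)*(-4*(-8 - 8*3 - 8*3²)) = √(-1010)*(-4*(-8 - 24 - 8*9)) = (I*√1010)*(-4*(-8 - 24 - 72)) = (I*√1010)*(-4*(-104)) = (I*√1010)*416 = 416*I*√1010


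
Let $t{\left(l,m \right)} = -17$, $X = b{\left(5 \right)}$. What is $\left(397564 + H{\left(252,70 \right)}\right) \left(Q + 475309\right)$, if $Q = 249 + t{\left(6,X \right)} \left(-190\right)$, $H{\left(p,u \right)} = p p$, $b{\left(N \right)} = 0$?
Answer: $220753825584$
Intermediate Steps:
$X = 0$
$H{\left(p,u \right)} = p^{2}$
$Q = 3479$ ($Q = 249 - -3230 = 249 + 3230 = 3479$)
$\left(397564 + H{\left(252,70 \right)}\right) \left(Q + 475309\right) = \left(397564 + 252^{2}\right) \left(3479 + 475309\right) = \left(397564 + 63504\right) 478788 = 461068 \cdot 478788 = 220753825584$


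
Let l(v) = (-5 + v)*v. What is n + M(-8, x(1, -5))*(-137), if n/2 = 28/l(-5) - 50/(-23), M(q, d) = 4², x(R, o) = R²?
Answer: -1257256/575 ≈ -2186.5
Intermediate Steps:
l(v) = v*(-5 + v)
M(q, d) = 16
n = 3144/575 (n = 2*(28/((-5*(-5 - 5))) - 50/(-23)) = 2*(28/((-5*(-10))) - 50*(-1/23)) = 2*(28/50 + 50/23) = 2*(28*(1/50) + 50/23) = 2*(14/25 + 50/23) = 2*(1572/575) = 3144/575 ≈ 5.4678)
n + M(-8, x(1, -5))*(-137) = 3144/575 + 16*(-137) = 3144/575 - 2192 = -1257256/575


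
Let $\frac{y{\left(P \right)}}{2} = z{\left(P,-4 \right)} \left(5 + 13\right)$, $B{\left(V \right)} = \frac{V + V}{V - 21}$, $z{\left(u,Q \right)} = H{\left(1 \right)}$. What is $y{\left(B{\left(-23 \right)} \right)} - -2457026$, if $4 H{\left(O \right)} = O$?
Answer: $2457035$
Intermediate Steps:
$H{\left(O \right)} = \frac{O}{4}$
$z{\left(u,Q \right)} = \frac{1}{4}$ ($z{\left(u,Q \right)} = \frac{1}{4} \cdot 1 = \frac{1}{4}$)
$B{\left(V \right)} = \frac{2 V}{-21 + V}$
$y{\left(P \right)} = 9$ ($y{\left(P \right)} = 2 \frac{5 + 13}{4} = 2 \cdot \frac{1}{4} \cdot 18 = 2 \cdot \frac{9}{2} = 9$)
$y{\left(B{\left(-23 \right)} \right)} - -2457026 = 9 - -2457026 = 9 + 2457026 = 2457035$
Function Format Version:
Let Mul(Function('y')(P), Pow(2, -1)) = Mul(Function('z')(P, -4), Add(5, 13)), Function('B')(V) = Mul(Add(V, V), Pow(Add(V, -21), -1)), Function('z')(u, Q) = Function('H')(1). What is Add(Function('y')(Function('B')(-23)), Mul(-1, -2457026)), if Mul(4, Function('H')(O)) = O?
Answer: 2457035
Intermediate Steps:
Function('H')(O) = Mul(Rational(1, 4), O)
Function('z')(u, Q) = Rational(1, 4) (Function('z')(u, Q) = Mul(Rational(1, 4), 1) = Rational(1, 4))
Function('B')(V) = Mul(2, V, Pow(Add(-21, V), -1)) (Function('B')(V) = Mul(Mul(2, V), Pow(Add(-21, V), -1)) = Mul(2, V, Pow(Add(-21, V), -1)))
Function('y')(P) = 9 (Function('y')(P) = Mul(2, Mul(Rational(1, 4), Add(5, 13))) = Mul(2, Mul(Rational(1, 4), 18)) = Mul(2, Rational(9, 2)) = 9)
Add(Function('y')(Function('B')(-23)), Mul(-1, -2457026)) = Add(9, Mul(-1, -2457026)) = Add(9, 2457026) = 2457035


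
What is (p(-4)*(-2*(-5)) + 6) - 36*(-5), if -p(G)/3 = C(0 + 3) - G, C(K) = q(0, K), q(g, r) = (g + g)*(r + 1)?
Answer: 66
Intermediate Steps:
q(g, r) = 2*g*(1 + r) (q(g, r) = (2*g)*(1 + r) = 2*g*(1 + r))
C(K) = 0 (C(K) = 2*0*(1 + K) = 0)
p(G) = 3*G (p(G) = -3*(0 - G) = -(-3)*G = 3*G)
(p(-4)*(-2*(-5)) + 6) - 36*(-5) = ((3*(-4))*(-2*(-5)) + 6) - 36*(-5) = (-12*10 + 6) + 180 = (-120 + 6) + 180 = -114 + 180 = 66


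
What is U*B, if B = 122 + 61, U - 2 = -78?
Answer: -13908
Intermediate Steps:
U = -76 (U = 2 - 78 = -76)
B = 183
U*B = -76*183 = -13908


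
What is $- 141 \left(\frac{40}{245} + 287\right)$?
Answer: $- \frac{1984011}{49} \approx -40490.0$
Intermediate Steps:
$- 141 \left(\frac{40}{245} + 287\right) = - 141 \left(40 \cdot \frac{1}{245} + 287\right) = - 141 \left(\frac{8}{49} + 287\right) = \left(-141\right) \frac{14071}{49} = - \frac{1984011}{49}$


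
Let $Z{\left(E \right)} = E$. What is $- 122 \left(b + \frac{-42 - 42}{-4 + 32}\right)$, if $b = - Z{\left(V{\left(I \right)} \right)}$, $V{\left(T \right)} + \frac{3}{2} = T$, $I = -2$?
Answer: $-61$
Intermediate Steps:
$V{\left(T \right)} = - \frac{3}{2} + T$
$b = \frac{7}{2}$ ($b = - (- \frac{3}{2} - 2) = \left(-1\right) \left(- \frac{7}{2}\right) = \frac{7}{2} \approx 3.5$)
$- 122 \left(b + \frac{-42 - 42}{-4 + 32}\right) = - 122 \left(\frac{7}{2} + \frac{-42 - 42}{-4 + 32}\right) = - 122 \left(\frac{7}{2} - \frac{84}{28}\right) = - 122 \left(\frac{7}{2} - 3\right) = \left(-122\right) \frac{1}{2} = -61$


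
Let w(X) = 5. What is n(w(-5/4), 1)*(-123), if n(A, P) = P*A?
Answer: -615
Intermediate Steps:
n(A, P) = A*P
n(w(-5/4), 1)*(-123) = (5*1)*(-123) = 5*(-123) = -615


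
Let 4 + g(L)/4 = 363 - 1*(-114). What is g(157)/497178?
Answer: 86/22599 ≈ 0.0038055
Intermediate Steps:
g(L) = 1892 (g(L) = -16 + 4*(363 - 1*(-114)) = -16 + 4*(363 + 114) = -16 + 4*477 = -16 + 1908 = 1892)
g(157)/497178 = 1892/497178 = 1892*(1/497178) = 86/22599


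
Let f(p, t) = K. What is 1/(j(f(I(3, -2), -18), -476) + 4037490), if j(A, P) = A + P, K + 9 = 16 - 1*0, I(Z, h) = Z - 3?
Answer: 1/4037021 ≈ 2.4771e-7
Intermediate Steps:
I(Z, h) = -3 + Z
K = 7 (K = -9 + (16 - 1*0) = -9 + (16 + 0) = -9 + 16 = 7)
f(p, t) = 7
1/(j(f(I(3, -2), -18), -476) + 4037490) = 1/((7 - 476) + 4037490) = 1/(-469 + 4037490) = 1/4037021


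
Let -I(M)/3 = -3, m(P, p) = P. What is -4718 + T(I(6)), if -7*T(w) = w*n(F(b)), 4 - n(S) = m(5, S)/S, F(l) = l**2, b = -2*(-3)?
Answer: -132243/28 ≈ -4723.0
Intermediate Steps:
b = 6
I(M) = 9 (I(M) = -3*(-3) = 9)
n(S) = 4 - 5/S
T(w) = -139*w/252 (T(w) = -w*(4 - 5/(6**2))/7 = -w*(4 - 5/36)/7 = -w*139/(7*36) = -139*w/252)
-4718 + T(I(6)) = -4718 - 139/252*9 = -4718 - 139/28 = -132243/28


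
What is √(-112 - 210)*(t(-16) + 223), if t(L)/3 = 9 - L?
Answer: 298*I*√322 ≈ 5347.4*I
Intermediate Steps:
t(L) = 27 - 3*L (t(L) = 3*(9 - L) = 27 - 3*L)
√(-112 - 210)*(t(-16) + 223) = √(-112 - 210)*((27 - 3*(-16)) + 223) = √(-322)*((27 + 48) + 223) = (I*√322)*(75 + 223) = (I*√322)*298 = 298*I*√322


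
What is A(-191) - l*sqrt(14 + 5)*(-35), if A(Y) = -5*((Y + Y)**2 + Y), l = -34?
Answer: -728665 - 1190*sqrt(19) ≈ -7.3385e+5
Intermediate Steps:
A(Y) = -20*Y**2 - 5*Y (A(Y) = -5*((2*Y)**2 + Y) = -5*(4*Y**2 + Y) = -5*(Y + 4*Y**2) = -20*Y**2 - 5*Y)
A(-191) - l*sqrt(14 + 5)*(-35) = -5*(-191)*(1 + 4*(-191)) - (-34*sqrt(14 + 5))*(-35) = -5*(-191)*(1 - 764) - (-34*sqrt(19))*(-35) = -5*(-191)*(-763) - 1190*sqrt(19) = -728665 - 1190*sqrt(19)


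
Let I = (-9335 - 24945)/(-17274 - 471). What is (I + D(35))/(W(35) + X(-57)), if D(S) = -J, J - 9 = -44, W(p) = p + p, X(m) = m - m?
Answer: 131071/248430 ≈ 0.52760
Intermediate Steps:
X(m) = 0
W(p) = 2*p
J = -35 (J = 9 - 44 = -35)
I = 6856/3549 (I = -34280/(-17745) = -34280*(-1/17745) = 6856/3549 ≈ 1.9318)
D(S) = 35 (D(S) = -1*(-35) = 35)
(I + D(35))/(W(35) + X(-57)) = (6856/3549 + 35)/(2*35 + 0) = 131071/(3549*(70 + 0)) = (131071/3549)/70 = (131071/3549)*(1/70) = 131071/248430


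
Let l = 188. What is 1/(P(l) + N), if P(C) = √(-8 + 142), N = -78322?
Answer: -39161/3067167775 - √134/6134335550 ≈ -1.2770e-5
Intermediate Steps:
P(C) = √134
1/(P(l) + N) = 1/(√134 - 78322) = 1/(-78322 + √134)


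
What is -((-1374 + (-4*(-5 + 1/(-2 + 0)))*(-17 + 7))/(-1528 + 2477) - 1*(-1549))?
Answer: -1468407/949 ≈ -1547.3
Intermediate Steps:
-((-1374 + (-4*(-5 + 1/(-2 + 0)))*(-17 + 7))/(-1528 + 2477) - 1*(-1549)) = -((-1374 - 4*(-5 + 1/(-2))*(-10))/949 + 1549) = -((-1374 - 4*(-5 - ½)*(-10))*(1/949) + 1549) = -((-1374 - 4*(-11/2)*(-10))*(1/949) + 1549) = -((-1374 + 22*(-10))*(1/949) + 1549) = -((-1374 - 220)*(1/949) + 1549) = -(-1594*1/949 + 1549) = -(-1594/949 + 1549) = -1*1468407/949 = -1468407/949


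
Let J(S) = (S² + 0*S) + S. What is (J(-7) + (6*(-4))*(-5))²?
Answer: 26244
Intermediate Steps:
J(S) = S + S² (J(S) = (S² + 0) + S = S² + S = S + S²)
(J(-7) + (6*(-4))*(-5))² = (-7*(1 - 7) + (6*(-4))*(-5))² = (-7*(-6) - 24*(-5))² = (42 + 120)² = 162² = 26244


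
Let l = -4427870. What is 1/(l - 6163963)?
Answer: -1/10591833 ≈ -9.4412e-8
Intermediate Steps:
1/(l - 6163963) = 1/(-4427870 - 6163963) = 1/(-10591833) = -1/10591833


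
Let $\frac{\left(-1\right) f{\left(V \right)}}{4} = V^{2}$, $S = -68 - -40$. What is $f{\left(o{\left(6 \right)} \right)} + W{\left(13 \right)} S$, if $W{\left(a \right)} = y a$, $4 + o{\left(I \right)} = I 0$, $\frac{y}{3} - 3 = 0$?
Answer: $-3340$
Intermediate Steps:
$y = 9$ ($y = 9 + 3 \cdot 0 = 9 + 0 = 9$)
$S = -28$ ($S = -68 + 40 = -28$)
$o{\left(I \right)} = -4$ ($o{\left(I \right)} = -4 + I 0 = -4 + 0 = -4$)
$f{\left(V \right)} = - 4 V^{2}$
$W{\left(a \right)} = 9 a$
$f{\left(o{\left(6 \right)} \right)} + W{\left(13 \right)} S = - 4 \left(-4\right)^{2} + 9 \cdot 13 \left(-28\right) = \left(-4\right) 16 + 117 \left(-28\right) = -64 - 3276 = -3340$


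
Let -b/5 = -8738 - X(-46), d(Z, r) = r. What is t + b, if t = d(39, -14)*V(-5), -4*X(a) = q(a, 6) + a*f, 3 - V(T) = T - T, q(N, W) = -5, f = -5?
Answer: 173467/4 ≈ 43367.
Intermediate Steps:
V(T) = 3 (V(T) = 3 - (T - T) = 3 - 1*0 = 3 + 0 = 3)
X(a) = 5/4 + 5*a/4 (X(a) = -(-5 + a*(-5))/4 = -(-5 - 5*a)/4 = 5/4 + 5*a/4)
t = -42 (t = -14*3 = -42)
b = 173635/4 (b = -5*(-8738 - (5/4 + (5/4)*(-46))) = -5*(-8738 - (5/4 - 115/2)) = -5*(-8738 - 1*(-225/4)) = -5*(-8738 + 225/4) = -5*(-34727/4) = 173635/4 ≈ 43409.)
t + b = -42 + 173635/4 = 173467/4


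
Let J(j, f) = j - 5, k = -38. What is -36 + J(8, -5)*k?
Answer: -150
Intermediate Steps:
J(j, f) = -5 + j
-36 + J(8, -5)*k = -36 + (-5 + 8)*(-38) = -36 + 3*(-38) = -36 - 114 = -150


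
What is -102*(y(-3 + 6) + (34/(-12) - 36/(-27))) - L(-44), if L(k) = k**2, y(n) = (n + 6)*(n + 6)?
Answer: -10045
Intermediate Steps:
y(n) = (6 + n)**2 (y(n) = (6 + n)*(6 + n) = (6 + n)**2)
-102*(y(-3 + 6) + (34/(-12) - 36/(-27))) - L(-44) = -102*((6 + (-3 + 6))**2 + (34/(-12) - 36/(-27))) - 1*(-44)**2 = -102*((6 + 3)**2 + (34*(-1/12) - 36*(-1/27))) - 1*1936 = -102*(9**2 + (-17/6 + 4/3)) - 1936 = -102*(81 - 3/2) - 1936 = -102*159/2 - 1936 = -8109 - 1936 = -10045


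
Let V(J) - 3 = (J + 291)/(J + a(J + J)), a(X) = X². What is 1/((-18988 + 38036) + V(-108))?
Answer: 15516/295595377 ≈ 5.2491e-5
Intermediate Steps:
V(J) = 3 + (291 + J)/(J + 4*J²) (V(J) = 3 + (J + 291)/(J + (J + J)²) = 3 + (291 + J)/(J + (2*J)²) = 3 + (291 + J)/(J + 4*J²))
1/((-18988 + 38036) + V(-108)) = 1/((-18988 + 38036) + (291 + 4*(-108) + 12*(-108)²)/((-108)*(1 + 4*(-108)))) = 1/(19048 - (291 - 432 + 12*11664)/(108*(1 - 432))) = 1/(19048 - 1/108*(291 - 432 + 139968)/(-431)) = 1/(19048 - 1/108*(-1/431)*139827) = 1/(19048 + 46609/15516) = 1/(295595377/15516) = 15516/295595377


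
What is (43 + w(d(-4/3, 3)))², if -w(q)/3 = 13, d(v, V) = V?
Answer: 16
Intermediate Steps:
w(q) = -39 (w(q) = -3*13 = -39)
(43 + w(d(-4/3, 3)))² = (43 - 39)² = 4² = 16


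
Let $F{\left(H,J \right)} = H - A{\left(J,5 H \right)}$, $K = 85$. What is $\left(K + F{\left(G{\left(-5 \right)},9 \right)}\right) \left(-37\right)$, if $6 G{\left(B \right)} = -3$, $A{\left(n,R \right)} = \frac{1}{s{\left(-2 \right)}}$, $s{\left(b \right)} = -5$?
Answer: $- \frac{31339}{10} \approx -3133.9$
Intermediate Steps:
$A{\left(n,R \right)} = - \frac{1}{5}$ ($A{\left(n,R \right)} = \frac{1}{-5} = - \frac{1}{5}$)
$G{\left(B \right)} = - \frac{1}{2}$ ($G{\left(B \right)} = \frac{1}{6} \left(-3\right) = - \frac{1}{2}$)
$F{\left(H,J \right)} = \frac{1}{5} + H$ ($F{\left(H,J \right)} = H - - \frac{1}{5} = H + \frac{1}{5} = \frac{1}{5} + H$)
$\left(K + F{\left(G{\left(-5 \right)},9 \right)}\right) \left(-37\right) = \left(85 + \left(\frac{1}{5} - \frac{1}{2}\right)\right) \left(-37\right) = \left(85 - \frac{3}{10}\right) \left(-37\right) = \frac{847}{10} \left(-37\right) = - \frac{31339}{10}$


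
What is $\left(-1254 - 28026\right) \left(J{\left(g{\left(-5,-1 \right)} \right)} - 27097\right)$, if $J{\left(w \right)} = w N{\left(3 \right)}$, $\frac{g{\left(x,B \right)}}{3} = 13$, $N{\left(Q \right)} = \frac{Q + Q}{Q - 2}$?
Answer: $786548640$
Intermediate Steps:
$N{\left(Q \right)} = \frac{2 Q}{-2 + Q}$
$g{\left(x,B \right)} = 39$ ($g{\left(x,B \right)} = 3 \cdot 13 = 39$)
$J{\left(w \right)} = 6 w$ ($J{\left(w \right)} = w 2 \cdot 3 \frac{1}{-2 + 3} = w 2 \cdot 3 \cdot 1^{-1} = w 2 \cdot 3 \cdot 1 = w 6 = 6 w$)
$\left(-1254 - 28026\right) \left(J{\left(g{\left(-5,-1 \right)} \right)} - 27097\right) = \left(-1254 - 28026\right) \left(6 \cdot 39 - 27097\right) = - 29280 \left(234 - 27097\right) = \left(-29280\right) \left(-26863\right) = 786548640$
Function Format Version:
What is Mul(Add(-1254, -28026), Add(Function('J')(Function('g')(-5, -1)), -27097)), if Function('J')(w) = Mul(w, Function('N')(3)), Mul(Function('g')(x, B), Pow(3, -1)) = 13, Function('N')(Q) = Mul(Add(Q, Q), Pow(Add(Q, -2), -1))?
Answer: 786548640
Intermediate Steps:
Function('N')(Q) = Mul(2, Q, Pow(Add(-2, Q), -1)) (Function('N')(Q) = Mul(Mul(2, Q), Pow(Add(-2, Q), -1)) = Mul(2, Q, Pow(Add(-2, Q), -1)))
Function('g')(x, B) = 39 (Function('g')(x, B) = Mul(3, 13) = 39)
Function('J')(w) = Mul(6, w) (Function('J')(w) = Mul(w, Mul(2, 3, Pow(Add(-2, 3), -1))) = Mul(w, Mul(2, 3, Pow(1, -1))) = Mul(w, Mul(2, 3, 1)) = Mul(w, 6) = Mul(6, w))
Mul(Add(-1254, -28026), Add(Function('J')(Function('g')(-5, -1)), -27097)) = Mul(Add(-1254, -28026), Add(Mul(6, 39), -27097)) = Mul(-29280, Add(234, -27097)) = Mul(-29280, -26863) = 786548640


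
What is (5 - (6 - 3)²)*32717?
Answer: -130868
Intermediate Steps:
(5 - (6 - 3)²)*32717 = (5 - 1*3²)*32717 = (5 - 1*9)*32717 = (5 - 9)*32717 = -4*32717 = -130868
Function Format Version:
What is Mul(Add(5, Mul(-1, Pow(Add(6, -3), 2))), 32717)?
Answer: -130868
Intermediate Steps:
Mul(Add(5, Mul(-1, Pow(Add(6, -3), 2))), 32717) = Mul(Add(5, Mul(-1, Pow(3, 2))), 32717) = Mul(Add(5, Mul(-1, 9)), 32717) = Mul(Add(5, -9), 32717) = Mul(-4, 32717) = -130868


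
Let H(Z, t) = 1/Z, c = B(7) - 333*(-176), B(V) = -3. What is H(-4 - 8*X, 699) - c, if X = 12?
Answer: -5860501/100 ≈ -58605.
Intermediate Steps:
c = 58605 (c = -3 - 333*(-176) = -3 + 58608 = 58605)
H(-4 - 8*X, 699) - c = 1/(-4 - 8*12) - 1*58605 = 1/(-4 - 96) - 58605 = 1/(-100) - 58605 = -1/100 - 58605 = -5860501/100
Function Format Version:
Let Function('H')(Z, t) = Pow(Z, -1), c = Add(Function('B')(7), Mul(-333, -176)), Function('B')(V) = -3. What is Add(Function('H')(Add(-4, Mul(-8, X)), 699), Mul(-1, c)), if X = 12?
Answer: Rational(-5860501, 100) ≈ -58605.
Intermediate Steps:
c = 58605 (c = Add(-3, Mul(-333, -176)) = Add(-3, 58608) = 58605)
Add(Function('H')(Add(-4, Mul(-8, X)), 699), Mul(-1, c)) = Add(Pow(Add(-4, Mul(-8, 12)), -1), Mul(-1, 58605)) = Add(Pow(Add(-4, -96), -1), -58605) = Add(Pow(-100, -1), -58605) = Add(Rational(-1, 100), -58605) = Rational(-5860501, 100)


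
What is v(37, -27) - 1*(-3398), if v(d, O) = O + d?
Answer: 3408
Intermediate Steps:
v(37, -27) - 1*(-3398) = (-27 + 37) - 1*(-3398) = 10 + 3398 = 3408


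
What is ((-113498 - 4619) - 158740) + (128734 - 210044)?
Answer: -358167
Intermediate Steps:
((-113498 - 4619) - 158740) + (128734 - 210044) = (-118117 - 158740) - 81310 = -276857 - 81310 = -358167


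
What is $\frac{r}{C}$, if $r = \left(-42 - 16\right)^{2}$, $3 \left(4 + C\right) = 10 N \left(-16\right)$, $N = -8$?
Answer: $\frac{2523}{317} \approx 7.959$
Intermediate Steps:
$C = \frac{1268}{3}$ ($C = -4 + \frac{10 \left(-8\right) \left(-16\right)}{3} = -4 + \frac{\left(-80\right) \left(-16\right)}{3} = -4 + \frac{1}{3} \cdot 1280 = -4 + \frac{1280}{3} = \frac{1268}{3} \approx 422.67$)
$r = 3364$ ($r = \left(-58\right)^{2} = 3364$)
$\frac{r}{C} = \frac{3364}{\frac{1268}{3}} = 3364 \cdot \frac{3}{1268} = \frac{2523}{317}$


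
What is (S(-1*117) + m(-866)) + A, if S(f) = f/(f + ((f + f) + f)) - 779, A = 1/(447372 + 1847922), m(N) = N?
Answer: -7550369611/4590588 ≈ -1644.8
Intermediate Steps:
A = 1/2295294 ≈ 4.3567e-7
S(f) = -3115/4 (S(f) = f/(f + (2*f + f)) - 779 = f/(f + 3*f) - 779 = f/((4*f)) - 779 = (1/(4*f))*f - 779 = ¼ - 779 = -3115/4)
(S(-1*117) + m(-866)) + A = (-3115/4 - 866) + 1/2295294 = -6579/4 + 1/2295294 = -7550369611/4590588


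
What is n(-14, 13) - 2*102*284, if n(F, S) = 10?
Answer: -57926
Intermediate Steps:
n(-14, 13) - 2*102*284 = 10 - 2*102*284 = 10 - 204*284 = 10 - 57936 = -57926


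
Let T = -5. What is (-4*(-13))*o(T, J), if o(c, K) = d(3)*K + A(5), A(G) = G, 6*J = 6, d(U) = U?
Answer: 416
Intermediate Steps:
J = 1 (J = (⅙)*6 = 1)
o(c, K) = 5 + 3*K (o(c, K) = 3*K + 5 = 5 + 3*K)
(-4*(-13))*o(T, J) = (-4*(-13))*(5 + 3*1) = 52*(5 + 3) = 52*8 = 416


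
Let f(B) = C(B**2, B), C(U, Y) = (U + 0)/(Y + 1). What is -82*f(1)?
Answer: -41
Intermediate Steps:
C(U, Y) = U/(1 + Y)
f(B) = B**2/(1 + B)
-82*f(1) = -82*1**2/(1 + 1) = -82/2 = -82*1/2 = -41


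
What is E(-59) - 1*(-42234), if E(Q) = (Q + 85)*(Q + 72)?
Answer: 42572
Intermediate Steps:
E(Q) = (72 + Q)*(85 + Q) (E(Q) = (85 + Q)*(72 + Q) = (72 + Q)*(85 + Q))
E(-59) - 1*(-42234) = (6120 + (-59)² + 157*(-59)) - 1*(-42234) = (6120 + 3481 - 9263) + 42234 = 338 + 42234 = 42572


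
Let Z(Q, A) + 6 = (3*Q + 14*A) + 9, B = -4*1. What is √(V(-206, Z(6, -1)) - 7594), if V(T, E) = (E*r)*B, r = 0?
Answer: I*√7594 ≈ 87.144*I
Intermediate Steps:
B = -4
Z(Q, A) = 3 + 3*Q + 14*A (Z(Q, A) = -6 + ((3*Q + 14*A) + 9) = -6 + (9 + 3*Q + 14*A) = 3 + 3*Q + 14*A)
V(T, E) = 0 (V(T, E) = (E*0)*(-4) = 0*(-4) = 0)
√(V(-206, Z(6, -1)) - 7594) = √(0 - 7594) = √(-7594) = I*√7594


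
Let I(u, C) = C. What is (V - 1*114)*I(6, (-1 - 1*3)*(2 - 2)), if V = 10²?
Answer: 0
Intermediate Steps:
V = 100
(V - 1*114)*I(6, (-1 - 1*3)*(2 - 2)) = (100 - 1*114)*((-1 - 1*3)*(2 - 2)) = (100 - 114)*((-1 - 3)*0) = -(-56)*0 = -14*0 = 0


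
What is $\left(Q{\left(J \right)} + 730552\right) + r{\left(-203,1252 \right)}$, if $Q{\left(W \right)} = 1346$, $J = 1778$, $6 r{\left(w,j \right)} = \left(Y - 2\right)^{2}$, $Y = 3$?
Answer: $\frac{4391389}{6} \approx 7.319 \cdot 10^{5}$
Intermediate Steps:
$r{\left(w,j \right)} = \frac{1}{6}$ ($r{\left(w,j \right)} = \frac{\left(3 - 2\right)^{2}}{6} = \frac{1^{2}}{6} = \frac{1}{6} \cdot 1 = \frac{1}{6}$)
$\left(Q{\left(J \right)} + 730552\right) + r{\left(-203,1252 \right)} = \left(1346 + 730552\right) + \frac{1}{6} = 731898 + \frac{1}{6} = \frac{4391389}{6}$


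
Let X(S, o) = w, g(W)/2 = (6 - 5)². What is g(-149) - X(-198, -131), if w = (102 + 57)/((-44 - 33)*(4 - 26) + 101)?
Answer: 3431/1795 ≈ 1.9114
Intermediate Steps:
g(W) = 2 (g(W) = 2*(6 - 5)² = 2*1² = 2*1 = 2)
w = 159/1795 (w = 159/(-77*(-22) + 101) = 159/(1694 + 101) = 159/1795 ≈ 0.088579)
X(S, o) = 159/1795
g(-149) - X(-198, -131) = 2 - 1*159/1795 = 2 - 159/1795 = 3431/1795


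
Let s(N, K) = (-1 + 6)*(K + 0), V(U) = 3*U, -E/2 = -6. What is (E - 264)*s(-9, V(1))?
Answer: -3780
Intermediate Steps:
E = 12 (E = -2*(-6) = 12)
s(N, K) = 5*K
(E - 264)*s(-9, V(1)) = (12 - 264)*(5*(3*1)) = -1260*3 = -252*15 = -3780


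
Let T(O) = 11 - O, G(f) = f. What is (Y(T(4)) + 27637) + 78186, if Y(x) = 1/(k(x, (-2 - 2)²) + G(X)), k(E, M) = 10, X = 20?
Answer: 3174691/30 ≈ 1.0582e+5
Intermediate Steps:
Y(x) = 1/30 (Y(x) = 1/(10 + 20) = 1/30)
(Y(T(4)) + 27637) + 78186 = (1/30 + 27637) + 78186 = 829111/30 + 78186 = 3174691/30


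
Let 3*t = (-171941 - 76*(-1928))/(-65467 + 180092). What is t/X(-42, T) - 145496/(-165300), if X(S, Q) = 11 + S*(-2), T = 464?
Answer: 833136973/947375625 ≈ 0.87942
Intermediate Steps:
X(S, Q) = 11 - 2*S
t = -8471/114625 (t = ((-171941 - 76*(-1928))/(-65467 + 180092))/3 = ((-171941 + 146528)/114625)/3 = (-25413*1/114625)/3 = (⅓)*(-25413/114625) = -8471/114625 ≈ -0.073902)
t/X(-42, T) - 145496/(-165300) = -8471/(114625*(11 - 2*(-42))) - 145496/(-165300) = -8471/(114625*(11 + 84)) - 145496*(-1/165300) = -8471/114625/95 + 36374/41325 = -8471/114625*1/95 + 36374/41325 = -8471/10889375 + 36374/41325 = 833136973/947375625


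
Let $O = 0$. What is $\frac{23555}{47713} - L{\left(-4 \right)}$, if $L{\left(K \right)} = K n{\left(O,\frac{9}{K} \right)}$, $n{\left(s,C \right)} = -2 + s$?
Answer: $- \frac{358149}{47713} \approx -7.5063$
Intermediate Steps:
$L{\left(K \right)} = - 2 K$ ($L{\left(K \right)} = K \left(-2 + 0\right) = K \left(-2\right) = - 2 K$)
$\frac{23555}{47713} - L{\left(-4 \right)} = \frac{23555}{47713} - \left(-2\right) \left(-4\right) = 23555 \cdot \frac{1}{47713} - 8 = \frac{23555}{47713} - 8 = - \frac{358149}{47713}$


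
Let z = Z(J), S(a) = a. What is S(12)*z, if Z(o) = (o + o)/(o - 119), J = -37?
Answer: 74/13 ≈ 5.6923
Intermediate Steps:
Z(o) = 2*o/(-119 + o) (Z(o) = (2*o)/(-119 + o) = 2*o/(-119 + o))
z = 37/78 (z = 2*(-37)/(-119 - 37) = 2*(-37)/(-156) = 2*(-37)*(-1/156) = 37/78 ≈ 0.47436)
S(12)*z = 12*(37/78) = 74/13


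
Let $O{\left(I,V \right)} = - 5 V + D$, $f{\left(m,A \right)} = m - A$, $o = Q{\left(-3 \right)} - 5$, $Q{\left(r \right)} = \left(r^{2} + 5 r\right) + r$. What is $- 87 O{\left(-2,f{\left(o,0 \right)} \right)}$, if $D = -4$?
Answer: $-5742$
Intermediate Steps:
$Q{\left(r \right)} = r^{2} + 6 r$
$o = -14$ ($o = - 3 \left(6 - 3\right) - 5 = \left(-3\right) 3 - 5 = -9 - 5 = -14$)
$O{\left(I,V \right)} = -4 - 5 V$ ($O{\left(I,V \right)} = - 5 V - 4 = -4 - 5 V$)
$- 87 O{\left(-2,f{\left(o,0 \right)} \right)} = - 87 \left(-4 - 5 \left(-14 - 0\right)\right) = - 87 \left(-4 - 5 \left(-14 + 0\right)\right) = - 87 \left(-4 - -70\right) = - 87 \left(-4 + 70\right) = \left(-87\right) 66 = -5742$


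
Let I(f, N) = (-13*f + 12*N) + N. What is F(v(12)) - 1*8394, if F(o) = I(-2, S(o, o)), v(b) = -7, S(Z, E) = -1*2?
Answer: -8394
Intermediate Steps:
S(Z, E) = -2
I(f, N) = -13*f + 13*N
F(o) = 0 (F(o) = -13*(-2) + 13*(-2) = 26 - 26 = 0)
F(v(12)) - 1*8394 = 0 - 1*8394 = 0 - 8394 = -8394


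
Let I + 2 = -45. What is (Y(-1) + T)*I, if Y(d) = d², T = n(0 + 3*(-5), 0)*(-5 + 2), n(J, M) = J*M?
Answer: -47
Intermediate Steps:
I = -47 (I = -2 - 45 = -47)
T = 0 (T = ((0 + 3*(-5))*0)*(-5 + 2) = ((0 - 15)*0)*(-3) = -15*0*(-3) = 0*(-3) = 0)
(Y(-1) + T)*I = ((-1)² + 0)*(-47) = (1 + 0)*(-47) = 1*(-47) = -47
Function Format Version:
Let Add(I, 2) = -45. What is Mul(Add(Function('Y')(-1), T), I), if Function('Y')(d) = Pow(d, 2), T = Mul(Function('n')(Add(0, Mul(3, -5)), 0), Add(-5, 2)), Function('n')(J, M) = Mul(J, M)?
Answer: -47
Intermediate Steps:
I = -47 (I = Add(-2, -45) = -47)
T = 0 (T = Mul(Mul(Add(0, Mul(3, -5)), 0), Add(-5, 2)) = Mul(Mul(Add(0, -15), 0), -3) = Mul(Mul(-15, 0), -3) = Mul(0, -3) = 0)
Mul(Add(Function('Y')(-1), T), I) = Mul(Add(Pow(-1, 2), 0), -47) = Mul(Add(1, 0), -47) = Mul(1, -47) = -47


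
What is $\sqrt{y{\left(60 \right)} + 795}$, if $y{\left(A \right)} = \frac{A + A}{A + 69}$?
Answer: $\frac{185 \sqrt{43}}{43} \approx 28.212$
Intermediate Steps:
$y{\left(A \right)} = \frac{2 A}{69 + A}$
$\sqrt{y{\left(60 \right)} + 795} = \sqrt{2 \cdot 60 \frac{1}{69 + 60} + 795} = \sqrt{2 \cdot 60 \cdot \frac{1}{129} + 795} = \sqrt{\frac{40}{43} + 795} = \sqrt{\frac{34225}{43}} = \frac{185 \sqrt{43}}{43}$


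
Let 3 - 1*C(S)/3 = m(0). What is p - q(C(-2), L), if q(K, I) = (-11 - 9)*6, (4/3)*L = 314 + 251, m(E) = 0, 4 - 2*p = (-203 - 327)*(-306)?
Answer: -80968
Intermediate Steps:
p = -81088 (p = 2 - (-203 - 327)*(-306)/2 = 2 - (-265)*(-306) = 2 - ½*162180 = 2 - 81090 = -81088)
L = 1695/4 (L = 3*(314 + 251)/4 = (¾)*565 = 1695/4 ≈ 423.75)
C(S) = 9 (C(S) = 9 - 3*0 = 9 + 0 = 9)
q(K, I) = -120 (q(K, I) = -20*6 = -120)
p - q(C(-2), L) = -81088 - 1*(-120) = -81088 + 120 = -80968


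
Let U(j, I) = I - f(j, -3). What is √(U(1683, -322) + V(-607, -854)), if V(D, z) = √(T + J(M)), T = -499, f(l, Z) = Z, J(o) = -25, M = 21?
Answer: √(-319 + 2*I*√131) ≈ 0.64042 + 17.872*I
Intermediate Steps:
U(j, I) = 3 + I (U(j, I) = I - 1*(-3) = I + 3 = 3 + I)
V(D, z) = 2*I*√131 (V(D, z) = √(-499 - 25) = √(-524) = 2*I*√131)
√(U(1683, -322) + V(-607, -854)) = √((3 - 322) + 2*I*√131) = √(-319 + 2*I*√131)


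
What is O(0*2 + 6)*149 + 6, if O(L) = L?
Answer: 900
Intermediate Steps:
O(0*2 + 6)*149 + 6 = (0*2 + 6)*149 + 6 = (0 + 6)*149 + 6 = 6*149 + 6 = 894 + 6 = 900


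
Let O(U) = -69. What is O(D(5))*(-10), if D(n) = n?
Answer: 690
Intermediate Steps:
O(D(5))*(-10) = -69*(-10) = 690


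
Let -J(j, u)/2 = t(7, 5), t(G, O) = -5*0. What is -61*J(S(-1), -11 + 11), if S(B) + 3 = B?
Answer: 0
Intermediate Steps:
S(B) = -3 + B
t(G, O) = 0
J(j, u) = 0 (J(j, u) = -2*0 = 0)
-61*J(S(-1), -11 + 11) = -61*0 = 0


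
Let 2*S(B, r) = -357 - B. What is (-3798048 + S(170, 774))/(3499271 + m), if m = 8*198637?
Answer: -7596623/10176734 ≈ -0.74647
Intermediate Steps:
S(B, r) = -357/2 - B/2 (S(B, r) = (-357 - B)/2 = -357/2 - B/2)
m = 1589096
(-3798048 + S(170, 774))/(3499271 + m) = (-3798048 + (-357/2 - 1/2*170))/(3499271 + 1589096) = (-3798048 + (-357/2 - 85))/5088367 = (-3798048 - 527/2)*(1/5088367) = -7596623/2*1/5088367 = -7596623/10176734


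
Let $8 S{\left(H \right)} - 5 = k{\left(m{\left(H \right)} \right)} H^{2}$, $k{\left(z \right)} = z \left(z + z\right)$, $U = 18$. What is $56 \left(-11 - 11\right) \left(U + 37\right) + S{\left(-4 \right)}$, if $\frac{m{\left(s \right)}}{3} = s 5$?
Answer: $- \frac{426875}{8} \approx -53359.0$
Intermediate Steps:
$m{\left(s \right)} = 15 s$ ($m{\left(s \right)} = 3 s 5 = 3 \cdot 5 s = 15 s$)
$k{\left(z \right)} = 2 z^{2}$ ($k{\left(z \right)} = z 2 z = 2 z^{2}$)
$S{\left(H \right)} = \frac{5}{8} + \frac{225 H^{4}}{4}$ ($S{\left(H \right)} = \frac{5}{8} + \frac{2 \left(15 H\right)^{2} H^{2}}{8} = \frac{5}{8} + \frac{2 \cdot 225 H^{2} H^{2}}{8} = \frac{5}{8} + \frac{450 H^{2} H^{2}}{8} = \frac{5}{8} + \frac{450 H^{4}}{8} = \frac{5}{8} + \frac{225 H^{4}}{4}$)
$56 \left(-11 - 11\right) \left(U + 37\right) + S{\left(-4 \right)} = 56 \left(-11 - 11\right) \left(18 + 37\right) + \left(\frac{5}{8} + \frac{225 \left(-4\right)^{4}}{4}\right) = 56 \left(\left(-22\right) 55\right) + \left(\frac{5}{8} + \frac{225}{4} \cdot 256\right) = 56 \left(-1210\right) + \left(\frac{5}{8} + 14400\right) = -67760 + \frac{115205}{8} = - \frac{426875}{8}$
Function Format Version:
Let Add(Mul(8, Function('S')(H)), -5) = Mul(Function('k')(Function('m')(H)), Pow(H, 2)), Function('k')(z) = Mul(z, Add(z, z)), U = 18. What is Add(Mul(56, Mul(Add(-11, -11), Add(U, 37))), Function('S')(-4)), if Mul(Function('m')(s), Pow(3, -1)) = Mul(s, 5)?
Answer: Rational(-426875, 8) ≈ -53359.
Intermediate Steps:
Function('m')(s) = Mul(15, s) (Function('m')(s) = Mul(3, Mul(s, 5)) = Mul(3, Mul(5, s)) = Mul(15, s))
Function('k')(z) = Mul(2, Pow(z, 2)) (Function('k')(z) = Mul(z, Mul(2, z)) = Mul(2, Pow(z, 2)))
Function('S')(H) = Add(Rational(5, 8), Mul(Rational(225, 4), Pow(H, 4))) (Function('S')(H) = Add(Rational(5, 8), Mul(Rational(1, 8), Mul(Mul(2, Pow(Mul(15, H), 2)), Pow(H, 2)))) = Add(Rational(5, 8), Mul(Rational(1, 8), Mul(Mul(2, Mul(225, Pow(H, 2))), Pow(H, 2)))) = Add(Rational(5, 8), Mul(Rational(1, 8), Mul(Mul(450, Pow(H, 2)), Pow(H, 2)))) = Add(Rational(5, 8), Mul(Rational(1, 8), Mul(450, Pow(H, 4)))) = Add(Rational(5, 8), Mul(Rational(225, 4), Pow(H, 4))))
Add(Mul(56, Mul(Add(-11, -11), Add(U, 37))), Function('S')(-4)) = Add(Mul(56, Mul(Add(-11, -11), Add(18, 37))), Add(Rational(5, 8), Mul(Rational(225, 4), Pow(-4, 4)))) = Add(Mul(56, Mul(-22, 55)), Add(Rational(5, 8), Mul(Rational(225, 4), 256))) = Add(Mul(56, -1210), Add(Rational(5, 8), 14400)) = Add(-67760, Rational(115205, 8)) = Rational(-426875, 8)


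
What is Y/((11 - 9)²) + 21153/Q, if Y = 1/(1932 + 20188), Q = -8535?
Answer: -124773927/50345120 ≈ -2.4784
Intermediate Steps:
Y = 1/22120 ≈ 4.5208e-5
Y/((11 - 9)²) + 21153/Q = 1/(22120*((11 - 9)²)) + 21153/(-8535) = 1/(22120*(2²)) + 21153*(-1/8535) = (1/22120)/4 - 7051/2845 = (1/22120)*(¼) - 7051/2845 = 1/88480 - 7051/2845 = -124773927/50345120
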